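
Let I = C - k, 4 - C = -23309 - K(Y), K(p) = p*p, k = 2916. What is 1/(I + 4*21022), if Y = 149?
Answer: 1/126686 ≈ 7.8935e-6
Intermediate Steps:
K(p) = p²
C = 45514 (C = 4 - (-23309 - 1*149²) = 4 - (-23309 - 1*22201) = 4 - (-23309 - 22201) = 4 - 1*(-45510) = 4 + 45510 = 45514)
I = 42598 (I = 45514 - 1*2916 = 45514 - 2916 = 42598)
1/(I + 4*21022) = 1/(42598 + 4*21022) = 1/(42598 + 84088) = 1/126686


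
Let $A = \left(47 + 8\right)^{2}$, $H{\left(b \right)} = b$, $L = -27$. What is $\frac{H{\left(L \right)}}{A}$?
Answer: $- \frac{27}{3025} \approx -0.0089256$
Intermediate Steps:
$A = 3025$ ($A = 55^{2} = 3025$)
$\frac{H{\left(L \right)}}{A} = - \frac{27}{3025}$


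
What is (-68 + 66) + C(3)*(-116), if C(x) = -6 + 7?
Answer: -118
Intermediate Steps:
C(x) = 1
(-68 + 66) + C(3)*(-116) = (-68 + 66) + 1*(-116) = -2 - 116 = -118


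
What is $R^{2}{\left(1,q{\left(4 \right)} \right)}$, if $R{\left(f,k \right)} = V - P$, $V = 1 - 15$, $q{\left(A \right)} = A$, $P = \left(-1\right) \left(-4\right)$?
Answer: $324$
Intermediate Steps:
$P = 4$
$V = -14$ ($V = 1 - 15 = -14$)
$R{\left(f,k \right)} = -18$ ($R{\left(f,k \right)} = -14 - 4 = -18$)
$R^{2}{\left(1,q{\left(4 \right)} \right)} = \left(-18\right)^{2} = 324$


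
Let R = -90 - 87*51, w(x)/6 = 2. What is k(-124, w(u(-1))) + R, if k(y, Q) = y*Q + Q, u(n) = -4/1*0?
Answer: -6003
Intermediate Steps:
u(n) = 0 (u(n) = -4*1*0 = -4*0 = 0)
w(x) = 12 (w(x) = 6*2 = 12)
R = -4527 (R = -90 - 4437 = -4527)
k(y, Q) = Q + Q*y (k(y, Q) = Q*y + Q = Q + Q*y)
k(-124, w(u(-1))) + R = 12*(1 - 124) - 4527 = 12*(-123) - 4527 = -1476 - 4527 = -6003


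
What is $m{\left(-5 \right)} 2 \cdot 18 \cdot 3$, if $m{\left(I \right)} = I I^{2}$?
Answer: $-13500$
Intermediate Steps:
$m{\left(I \right)} = I^{3}$
$m{\left(-5 \right)} 2 \cdot 18 \cdot 3 = \left(-5\right)^{3} \cdot 2 \cdot 18 \cdot 3 = \left(-125\right) 2 \cdot 18 \cdot 3 = \left(-250\right) 18 \cdot 3 = \left(-4500\right) 3 = -13500$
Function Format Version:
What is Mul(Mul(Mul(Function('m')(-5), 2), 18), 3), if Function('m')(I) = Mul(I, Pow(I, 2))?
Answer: -13500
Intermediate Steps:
Function('m')(I) = Pow(I, 3)
Mul(Mul(Mul(Function('m')(-5), 2), 18), 3) = Mul(Mul(Mul(Pow(-5, 3), 2), 18), 3) = Mul(Mul(Mul(-125, 2), 18), 3) = Mul(Mul(-250, 18), 3) = Mul(-4500, 3) = -13500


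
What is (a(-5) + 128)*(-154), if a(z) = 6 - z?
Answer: -21406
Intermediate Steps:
(a(-5) + 128)*(-154) = ((6 - 1*(-5)) + 128)*(-154) = ((6 + 5) + 128)*(-154) = (11 + 128)*(-154) = 139*(-154) = -21406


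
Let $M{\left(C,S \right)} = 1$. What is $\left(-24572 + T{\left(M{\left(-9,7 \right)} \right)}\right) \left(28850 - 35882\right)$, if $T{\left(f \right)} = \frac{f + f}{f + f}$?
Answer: $172783272$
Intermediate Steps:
$T{\left(f \right)} = 1$ ($T{\left(f \right)} = \frac{2 f}{2 f} = 2 f \frac{1}{2 f} = 1$)
$\left(-24572 + T{\left(M{\left(-9,7 \right)} \right)}\right) \left(28850 - 35882\right) = \left(-24572 + 1\right) \left(28850 - 35882\right) = \left(-24571\right) \left(-7032\right) = 172783272$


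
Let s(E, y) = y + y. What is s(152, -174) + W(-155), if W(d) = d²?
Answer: 23677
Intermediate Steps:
s(E, y) = 2*y
s(152, -174) + W(-155) = 2*(-174) + (-155)² = -348 + 24025 = 23677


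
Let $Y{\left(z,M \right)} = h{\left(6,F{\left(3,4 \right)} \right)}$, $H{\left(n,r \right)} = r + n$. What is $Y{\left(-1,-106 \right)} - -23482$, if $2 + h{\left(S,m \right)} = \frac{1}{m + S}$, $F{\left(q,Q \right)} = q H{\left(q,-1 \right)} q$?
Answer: $\frac{563521}{24} \approx 23480.0$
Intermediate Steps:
$H{\left(n,r \right)} = n + r$
$F{\left(q,Q \right)} = q^{2} \left(-1 + q\right)$ ($F{\left(q,Q \right)} = q \left(q - 1\right) q = q \left(-1 + q\right) q = q^{2} \left(-1 + q\right)$)
$h{\left(S,m \right)} = -2 + \frac{1}{S + m}$ ($h{\left(S,m \right)} = -2 + \frac{1}{m + S} = -2 + \frac{1}{S + m}$)
$Y{\left(z,M \right)} = - \frac{47}{24}$ ($Y{\left(z,M \right)} = \frac{1 - 12 - 2 \cdot 3^{2} \left(-1 + 3\right)}{6 + 3^{2} \left(-1 + 3\right)} = \frac{1 - 12 - 2 \cdot 9 \cdot 2}{6 + 9 \cdot 2} = \frac{1 - 12 - 36}{6 + 18} = \frac{1 - 12 - 36}{24} = \frac{1}{24} \left(-47\right) = - \frac{47}{24}$)
$Y{\left(-1,-106 \right)} - -23482 = - \frac{47}{24} - -23482 = - \frac{47}{24} + 23482 = \frac{563521}{24}$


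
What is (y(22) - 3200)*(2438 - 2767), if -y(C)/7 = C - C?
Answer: 1052800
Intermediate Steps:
y(C) = 0 (y(C) = -7*(C - C) = -7*0 = 0)
(y(22) - 3200)*(2438 - 2767) = (0 - 3200)*(2438 - 2767) = -3200*(-329) = 1052800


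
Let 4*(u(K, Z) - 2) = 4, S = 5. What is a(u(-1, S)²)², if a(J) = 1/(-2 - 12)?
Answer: 1/196 ≈ 0.0051020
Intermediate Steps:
u(K, Z) = 3 (u(K, Z) = 2 + (¼)*4 = 2 + 1 = 3)
a(J) = -1/14 (a(J) = 1/(-14) = -1/14)
a(u(-1, S)²)² = (-1/14)² = 1/196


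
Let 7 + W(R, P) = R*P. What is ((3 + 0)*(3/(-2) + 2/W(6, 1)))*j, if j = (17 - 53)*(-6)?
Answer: -2268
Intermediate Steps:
W(R, P) = -7 + P*R (W(R, P) = -7 + R*P = -7 + P*R)
j = 216 (j = -36*(-6) = 216)
((3 + 0)*(3/(-2) + 2/W(6, 1)))*j = ((3 + 0)*(3/(-2) + 2/(-7 + 1*6)))*216 = (3*(3*(-1/2) + 2/(-7 + 6)))*216 = (3*(-3/2 + 2/(-1)))*216 = (3*(-3/2 + 2*(-1)))*216 = (3*(-3/2 - 2))*216 = (3*(-7/2))*216 = -21/2*216 = -2268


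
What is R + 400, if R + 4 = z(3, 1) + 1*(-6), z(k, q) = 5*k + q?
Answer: 406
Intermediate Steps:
z(k, q) = q + 5*k
R = 6 (R = -4 + ((1 + 5*3) + 1*(-6)) = -4 + ((1 + 15) - 6) = -4 + (16 - 6) = -4 + 10 = 6)
R + 400 = 6 + 400 = 406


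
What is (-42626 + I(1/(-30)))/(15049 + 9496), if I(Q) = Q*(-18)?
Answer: -213127/122725 ≈ -1.7366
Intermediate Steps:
I(Q) = -18*Q
(-42626 + I(1/(-30)))/(15049 + 9496) = (-42626 - 18/(-30))/(15049 + 9496) = (-42626 - 18*(-1/30))/24545 = (-42626 + ⅗)*(1/24545) = -213127/5*1/24545 = -213127/122725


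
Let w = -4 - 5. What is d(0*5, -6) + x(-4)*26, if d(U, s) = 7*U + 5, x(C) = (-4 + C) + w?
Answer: -437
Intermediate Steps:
w = -9
x(C) = -13 + C (x(C) = (-4 + C) - 9 = -13 + C)
d(U, s) = 5 + 7*U
d(0*5, -6) + x(-4)*26 = (5 + 7*(0*5)) + (-13 - 4)*26 = (5 + 7*0) - 17*26 = (5 + 0) - 442 = 5 - 442 = -437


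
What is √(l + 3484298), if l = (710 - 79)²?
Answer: √3882459 ≈ 1970.4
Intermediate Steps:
l = 398161 (l = 631² = 398161)
√(l + 3484298) = √(398161 + 3484298) = √3882459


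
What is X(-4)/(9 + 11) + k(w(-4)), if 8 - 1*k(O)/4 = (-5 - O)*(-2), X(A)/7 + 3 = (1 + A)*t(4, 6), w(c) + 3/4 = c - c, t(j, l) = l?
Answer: -187/20 ≈ -9.3500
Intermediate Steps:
w(c) = -¾ (w(c) = -¾ + (c - c) = -¾ + 0 = -¾)
X(A) = 21 + 42*A (X(A) = -21 + 7*((1 + A)*6) = -21 + 7*(6 + 6*A) = -21 + (42 + 42*A) = 21 + 42*A)
k(O) = -8 - 8*O (k(O) = 32 - 4*(-5 - O)*(-2) = 32 - 4*(10 + 2*O) = 32 + (-40 - 8*O) = -8 - 8*O)
X(-4)/(9 + 11) + k(w(-4)) = (21 + 42*(-4))/(9 + 11) + (-8 - 8*(-¾)) = (21 - 168)/20 + (-8 + 6) = (1/20)*(-147) - 2 = -147/20 - 2 = -187/20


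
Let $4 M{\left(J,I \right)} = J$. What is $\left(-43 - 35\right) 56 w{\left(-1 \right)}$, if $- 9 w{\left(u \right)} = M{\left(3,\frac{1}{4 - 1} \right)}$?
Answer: $364$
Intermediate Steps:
$M{\left(J,I \right)} = \frac{J}{4}$
$w{\left(u \right)} = - \frac{1}{12}$ ($w{\left(u \right)} = - \frac{\frac{1}{4} \cdot 3}{9} = \left(- \frac{1}{9}\right) \frac{3}{4} = - \frac{1}{12}$)
$\left(-43 - 35\right) 56 w{\left(-1 \right)} = \left(-43 - 35\right) 56 \left(- \frac{1}{12}\right) = \left(-78\right) 56 \left(- \frac{1}{12}\right) = \left(-4368\right) \left(- \frac{1}{12}\right) = 364$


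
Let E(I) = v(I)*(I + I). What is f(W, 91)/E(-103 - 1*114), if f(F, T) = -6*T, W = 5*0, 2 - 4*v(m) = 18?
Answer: -39/124 ≈ -0.31452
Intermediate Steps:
v(m) = -4 (v(m) = ½ - ¼*18 = ½ - 9/2 = -4)
W = 0
E(I) = -8*I (E(I) = -4*(I + I) = -8*I)
f(W, 91)/E(-103 - 1*114) = (-6*91)/((-8*(-103 - 1*114))) = -546*(-1/(8*(-103 - 114))) = -546/((-8*(-217))) = -546/1736 = -546*1/1736 = -39/124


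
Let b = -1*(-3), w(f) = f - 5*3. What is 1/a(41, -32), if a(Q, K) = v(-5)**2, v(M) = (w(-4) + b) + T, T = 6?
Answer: 1/100 ≈ 0.010000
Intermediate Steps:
w(f) = -15 + f (w(f) = f - 15 = -15 + f)
b = 3
v(M) = -10 (v(M) = ((-15 - 4) + 3) + 6 = (-19 + 3) + 6 = -16 + 6 = -10)
a(Q, K) = 100 (a(Q, K) = (-10)**2 = 100)
1/a(41, -32) = 1/100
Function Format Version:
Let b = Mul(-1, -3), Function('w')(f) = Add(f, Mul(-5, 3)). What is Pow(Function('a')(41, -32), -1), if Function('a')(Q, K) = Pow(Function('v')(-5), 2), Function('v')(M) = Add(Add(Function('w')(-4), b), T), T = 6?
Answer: Rational(1, 100) ≈ 0.010000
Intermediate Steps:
Function('w')(f) = Add(-15, f) (Function('w')(f) = Add(f, -15) = Add(-15, f))
b = 3
Function('v')(M) = -10 (Function('v')(M) = Add(Add(Add(-15, -4), 3), 6) = Add(Add(-19, 3), 6) = Add(-16, 6) = -10)
Function('a')(Q, K) = 100 (Function('a')(Q, K) = Pow(-10, 2) = 100)
Pow(Function('a')(41, -32), -1) = Pow(100, -1) = Rational(1, 100)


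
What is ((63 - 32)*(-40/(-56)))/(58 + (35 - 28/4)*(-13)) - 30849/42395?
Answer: -72649783/90810090 ≈ -0.80002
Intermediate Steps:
((63 - 32)*(-40/(-56)))/(58 + (35 - 28/4)*(-13)) - 30849/42395 = (31*(-40*(-1/56)))/(58 + (35 - 28*1/4)*(-13)) - 30849*1/42395 = (31*(5/7))/(58 + (35 - 7)*(-13)) - 30849/42395 = 155/(7*(58 + 28*(-13))) - 30849/42395 = 155/(7*(58 - 364)) - 30849/42395 = (155/7)/(-306) - 30849/42395 = (155/7)*(-1/306) - 30849/42395 = -155/2142 - 30849/42395 = -72649783/90810090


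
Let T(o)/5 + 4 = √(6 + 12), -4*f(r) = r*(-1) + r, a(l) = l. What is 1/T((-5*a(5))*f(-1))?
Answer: ⅖ + 3*√2/10 ≈ 0.82426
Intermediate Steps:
f(r) = 0 (f(r) = -(r*(-1) + r)/4 = -(-r + r)/4 = -¼*0 = 0)
T(o) = -20 + 15*√2 (T(o) = -20 + 5*√(6 + 12) = -20 + 5*√18 = -20 + 5*(3*√2) = -20 + 15*√2)
1/T((-5*a(5))*f(-1)) = 1/(-20 + 15*√2)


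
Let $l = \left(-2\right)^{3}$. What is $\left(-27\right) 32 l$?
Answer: $6912$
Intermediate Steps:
$l = -8$
$\left(-27\right) 32 l = \left(-27\right) 32 \left(-8\right) = \left(-864\right) \left(-8\right) = 6912$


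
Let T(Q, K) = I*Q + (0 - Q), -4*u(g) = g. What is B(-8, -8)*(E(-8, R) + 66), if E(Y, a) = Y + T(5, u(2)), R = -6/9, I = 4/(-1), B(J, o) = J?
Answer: -264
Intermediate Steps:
u(g) = -g/4
I = -4 (I = 4*(-1) = -4)
R = -⅔ (R = -6*⅑ = -⅔ ≈ -0.66667)
T(Q, K) = -5*Q (T(Q, K) = -4*Q + (0 - Q) = -4*Q - Q = -5*Q)
E(Y, a) = -25 + Y (E(Y, a) = Y - 5*5 = Y - 25 = -25 + Y)
B(-8, -8)*(E(-8, R) + 66) = -8*((-25 - 8) + 66) = -8*(-33 + 66) = -8*33 = -264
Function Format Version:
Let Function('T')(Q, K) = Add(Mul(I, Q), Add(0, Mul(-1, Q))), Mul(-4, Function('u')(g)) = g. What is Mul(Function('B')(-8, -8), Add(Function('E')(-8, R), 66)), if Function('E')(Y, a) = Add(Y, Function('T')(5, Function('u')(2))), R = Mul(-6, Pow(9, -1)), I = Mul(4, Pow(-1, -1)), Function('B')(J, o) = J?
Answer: -264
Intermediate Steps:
Function('u')(g) = Mul(Rational(-1, 4), g)
I = -4 (I = Mul(4, -1) = -4)
R = Rational(-2, 3) (R = Mul(-6, Rational(1, 9)) = Rational(-2, 3) ≈ -0.66667)
Function('T')(Q, K) = Mul(-5, Q) (Function('T')(Q, K) = Add(Mul(-4, Q), Add(0, Mul(-1, Q))) = Add(Mul(-4, Q), Mul(-1, Q)) = Mul(-5, Q))
Function('E')(Y, a) = Add(-25, Y) (Function('E')(Y, a) = Add(Y, Mul(-5, 5)) = Add(Y, -25) = Add(-25, Y))
Mul(Function('B')(-8, -8), Add(Function('E')(-8, R), 66)) = Mul(-8, Add(Add(-25, -8), 66)) = Mul(-8, Add(-33, 66)) = Mul(-8, 33) = -264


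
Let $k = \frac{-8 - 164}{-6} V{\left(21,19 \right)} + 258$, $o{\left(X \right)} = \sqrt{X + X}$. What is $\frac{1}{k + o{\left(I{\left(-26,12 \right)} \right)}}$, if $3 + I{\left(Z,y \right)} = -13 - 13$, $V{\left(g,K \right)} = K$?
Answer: $\frac{3612}{2899493} - \frac{9 i \sqrt{58}}{5798986} \approx 0.0012457 - 1.182 \cdot 10^{-5} i$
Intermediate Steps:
$I{\left(Z,y \right)} = -29$ ($I{\left(Z,y \right)} = -3 - 26 = -29$)
$o{\left(X \right)} = \sqrt{2} \sqrt{X}$ ($o{\left(X \right)} = \sqrt{2 X} = \sqrt{2} \sqrt{X}$)
$k = \frac{2408}{3}$ ($k = \frac{-8 - 164}{-6} \cdot 19 + 258 = \left(-172\right) \left(- \frac{1}{6}\right) 19 + 258 = \frac{86}{3} \cdot 19 + 258 = \frac{1634}{3} + 258 = \frac{2408}{3} \approx 802.67$)
$\frac{1}{k + o{\left(I{\left(-26,12 \right)} \right)}} = \frac{1}{\frac{2408}{3} + \sqrt{2} \sqrt{-29}} = \frac{1}{\frac{2408}{3} + \sqrt{2} i \sqrt{29}} = \frac{1}{\frac{2408}{3} + i \sqrt{58}}$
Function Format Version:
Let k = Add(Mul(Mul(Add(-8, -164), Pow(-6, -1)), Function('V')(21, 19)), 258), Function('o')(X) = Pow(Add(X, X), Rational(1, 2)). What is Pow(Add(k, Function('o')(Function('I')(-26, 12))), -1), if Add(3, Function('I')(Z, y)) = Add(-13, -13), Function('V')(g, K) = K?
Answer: Add(Rational(3612, 2899493), Mul(Rational(-9, 5798986), I, Pow(58, Rational(1, 2)))) ≈ Add(0.0012457, Mul(-1.1820e-5, I))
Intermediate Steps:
Function('I')(Z, y) = -29 (Function('I')(Z, y) = Add(-3, Add(-13, -13)) = Add(-3, -26) = -29)
Function('o')(X) = Mul(Pow(2, Rational(1, 2)), Pow(X, Rational(1, 2))) (Function('o')(X) = Pow(Mul(2, X), Rational(1, 2)) = Mul(Pow(2, Rational(1, 2)), Pow(X, Rational(1, 2))))
k = Rational(2408, 3) (k = Add(Mul(Mul(Add(-8, -164), Pow(-6, -1)), 19), 258) = Add(Mul(Mul(-172, Rational(-1, 6)), 19), 258) = Add(Mul(Rational(86, 3), 19), 258) = Add(Rational(1634, 3), 258) = Rational(2408, 3) ≈ 802.67)
Pow(Add(k, Function('o')(Function('I')(-26, 12))), -1) = Pow(Add(Rational(2408, 3), Mul(Pow(2, Rational(1, 2)), Pow(-29, Rational(1, 2)))), -1) = Pow(Add(Rational(2408, 3), Mul(Pow(2, Rational(1, 2)), Mul(I, Pow(29, Rational(1, 2))))), -1) = Pow(Add(Rational(2408, 3), Mul(I, Pow(58, Rational(1, 2)))), -1)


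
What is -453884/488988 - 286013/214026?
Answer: -19749991819/8721345474 ≈ -2.2646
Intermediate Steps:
-453884/488988 - 286013/214026 = -453884*1/488988 - 286013*1/214026 = -113471/122247 - 286013/214026 = -19749991819/8721345474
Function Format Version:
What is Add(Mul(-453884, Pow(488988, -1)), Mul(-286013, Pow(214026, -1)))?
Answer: Rational(-19749991819, 8721345474) ≈ -2.2646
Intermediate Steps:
Add(Mul(-453884, Pow(488988, -1)), Mul(-286013, Pow(214026, -1))) = Add(Mul(-453884, Rational(1, 488988)), Mul(-286013, Rational(1, 214026))) = Add(Rational(-113471, 122247), Rational(-286013, 214026)) = Rational(-19749991819, 8721345474)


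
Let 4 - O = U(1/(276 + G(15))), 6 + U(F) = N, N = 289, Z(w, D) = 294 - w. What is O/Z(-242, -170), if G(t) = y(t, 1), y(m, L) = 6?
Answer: -279/536 ≈ -0.52052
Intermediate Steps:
G(t) = 6
U(F) = 283 (U(F) = -6 + 289 = 283)
O = -279 (O = 4 - 1*283 = 4 - 283 = -279)
O/Z(-242, -170) = -279/(294 - 1*(-242)) = -279/(294 + 242) = -279/536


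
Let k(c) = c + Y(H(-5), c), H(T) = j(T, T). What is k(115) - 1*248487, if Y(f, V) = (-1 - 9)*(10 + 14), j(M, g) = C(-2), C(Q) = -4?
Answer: -248612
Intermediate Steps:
j(M, g) = -4
H(T) = -4
Y(f, V) = -240 (Y(f, V) = -10*24 = -240)
k(c) = -240 + c (k(c) = c - 240 = -240 + c)
k(115) - 1*248487 = (-240 + 115) - 1*248487 = -125 - 248487 = -248612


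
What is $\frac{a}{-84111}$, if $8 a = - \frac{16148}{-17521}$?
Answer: $- \frac{4037}{2947417662} \approx -1.3697 \cdot 10^{-6}$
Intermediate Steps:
$a = \frac{4037}{35042}$ ($a = \frac{\left(-1\right) \frac{16148}{-17521}}{8} = \frac{\left(-1\right) 16148 \left(- \frac{1}{17521}\right)}{8} = \frac{\left(-1\right) \left(- \frac{16148}{17521}\right)}{8} = \frac{1}{8} \cdot \frac{16148}{17521} = \frac{4037}{35042} \approx 0.1152$)
$\frac{a}{-84111} = \frac{4037}{35042 \left(-84111\right)} = \frac{4037}{35042} \left(- \frac{1}{84111}\right) = - \frac{4037}{2947417662}$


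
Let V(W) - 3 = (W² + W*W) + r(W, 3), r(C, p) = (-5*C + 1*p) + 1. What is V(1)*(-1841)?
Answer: -7364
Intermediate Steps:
r(C, p) = 1 + p - 5*C (r(C, p) = (-5*C + p) + 1 = (p - 5*C) + 1 = 1 + p - 5*C)
V(W) = 7 - 5*W + 2*W² (V(W) = 3 + ((W² + W*W) + (1 + 3 - 5*W)) = 3 + ((W² + W²) + (4 - 5*W)) = 3 + (2*W² + (4 - 5*W)) = 3 + (4 - 5*W + 2*W²) = 7 - 5*W + 2*W²)
V(1)*(-1841) = (7 - 5*1 + 2*1²)*(-1841) = (7 - 5 + 2*1)*(-1841) = (7 - 5 + 2)*(-1841) = 4*(-1841) = -7364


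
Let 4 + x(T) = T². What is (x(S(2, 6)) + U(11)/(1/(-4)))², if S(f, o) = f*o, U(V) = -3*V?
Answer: 73984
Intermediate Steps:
x(T) = -4 + T²
(x(S(2, 6)) + U(11)/(1/(-4)))² = ((-4 + (2*6)²) + (-3*11)/(1/(-4)))² = ((-4 + 12²) - 33/(-¼))² = ((-4 + 144) - 33*(-4))² = (140 + 132)² = 272² = 73984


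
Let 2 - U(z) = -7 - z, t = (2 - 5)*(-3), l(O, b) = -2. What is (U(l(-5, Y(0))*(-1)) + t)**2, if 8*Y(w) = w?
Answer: 400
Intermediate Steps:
Y(w) = w/8
t = 9 (t = -3*(-3) = 9)
U(z) = 9 + z (U(z) = 2 - (-7 - z) = 2 + (7 + z) = 9 + z)
(U(l(-5, Y(0))*(-1)) + t)**2 = ((9 - 2*(-1)) + 9)**2 = ((9 + 2) + 9)**2 = (11 + 9)**2 = 20**2 = 400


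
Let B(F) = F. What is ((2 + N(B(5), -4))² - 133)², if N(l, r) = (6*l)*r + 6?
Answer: 154032921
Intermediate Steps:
N(l, r) = 6 + 6*l*r (N(l, r) = 6*l*r + 6 = 6 + 6*l*r)
((2 + N(B(5), -4))² - 133)² = ((2 + (6 + 6*5*(-4)))² - 133)² = ((2 + (6 - 120))² - 133)² = ((2 - 114)² - 133)² = ((-112)² - 133)² = (12544 - 133)² = 12411² = 154032921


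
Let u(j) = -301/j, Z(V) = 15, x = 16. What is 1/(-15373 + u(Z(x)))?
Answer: -15/230896 ≈ -6.4964e-5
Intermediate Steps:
1/(-15373 + u(Z(x))) = 1/(-15373 - 301/15) = 1/(-230896/15) = -15/230896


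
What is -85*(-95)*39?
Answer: 314925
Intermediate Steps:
-85*(-95)*39 = 8075*39 = 314925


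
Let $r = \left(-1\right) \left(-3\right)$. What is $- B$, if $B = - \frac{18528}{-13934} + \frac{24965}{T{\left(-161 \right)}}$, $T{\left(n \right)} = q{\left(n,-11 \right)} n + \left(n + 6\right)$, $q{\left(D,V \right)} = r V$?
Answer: $- \frac{221714867}{35935786} \approx -6.1698$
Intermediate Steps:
$r = 3$
$q{\left(D,V \right)} = 3 V$
$T{\left(n \right)} = 6 - 32 n$ ($T{\left(n \right)} = 3 \left(-11\right) n + \left(n + 6\right) = - 33 n + \left(6 + n\right) = 6 - 32 n$)
$B = \frac{221714867}{35935786}$ ($B = - \frac{18528}{-13934} + \frac{24965}{6 - -5152} = \left(-18528\right) \left(- \frac{1}{13934}\right) + \frac{24965}{6 + 5152} = \frac{9264}{6967} + \frac{24965}{5158} = \frac{221714867}{35935786} \approx 6.1698$)
$- B = \left(-1\right) \frac{221714867}{35935786} = - \frac{221714867}{35935786}$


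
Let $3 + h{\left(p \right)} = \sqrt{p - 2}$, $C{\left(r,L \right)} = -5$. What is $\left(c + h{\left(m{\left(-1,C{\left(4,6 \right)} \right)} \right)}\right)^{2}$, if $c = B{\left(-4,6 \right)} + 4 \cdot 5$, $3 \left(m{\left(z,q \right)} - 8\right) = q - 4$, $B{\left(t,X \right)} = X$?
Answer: $\left(23 + \sqrt{3}\right)^{2} \approx 611.67$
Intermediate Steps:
$m{\left(z,q \right)} = \frac{20}{3} + \frac{q}{3}$ ($m{\left(z,q \right)} = 8 + \frac{q - 4}{3} = 8 + \frac{-4 + q}{3} = 8 + \left(- \frac{4}{3} + \frac{q}{3}\right) = \frac{20}{3} + \frac{q}{3}$)
$h{\left(p \right)} = -3 + \sqrt{-2 + p}$ ($h{\left(p \right)} = -3 + \sqrt{p - 2} = -3 + \sqrt{-2 + p}$)
$c = 26$ ($c = 6 + 4 \cdot 5 = 6 + 20 = 26$)
$\left(c + h{\left(m{\left(-1,C{\left(4,6 \right)} \right)} \right)}\right)^{2} = \left(26 - \left(3 - \sqrt{-2 + \left(\frac{20}{3} + \frac{1}{3} \left(-5\right)\right)}\right)\right)^{2} = \left(26 - \left(3 - \sqrt{-2 + \left(\frac{20}{3} - \frac{5}{3}\right)}\right)\right)^{2} = \left(26 - \left(3 - \sqrt{-2 + 5}\right)\right)^{2} = \left(26 - \left(3 - \sqrt{3}\right)\right)^{2} = \left(23 + \sqrt{3}\right)^{2}$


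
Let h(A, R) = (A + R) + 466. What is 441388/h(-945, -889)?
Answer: -110347/342 ≈ -322.65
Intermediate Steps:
h(A, R) = 466 + A + R
441388/h(-945, -889) = 441388/(466 - 945 - 889) = 441388/(-1368) = 441388*(-1/1368) = -110347/342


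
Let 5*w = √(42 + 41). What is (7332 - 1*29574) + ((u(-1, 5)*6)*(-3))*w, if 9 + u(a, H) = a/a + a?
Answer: -22242 + 162*√83/5 ≈ -21947.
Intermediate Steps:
u(a, H) = -8 + a (u(a, H) = -9 + (a/a + a) = -9 + (1 + a) = -8 + a)
w = √83/5 (w = √(42 + 41)/5 = √83/5 ≈ 1.8221)
(7332 - 1*29574) + ((u(-1, 5)*6)*(-3))*w = (7332 - 1*29574) + (((-8 - 1)*6)*(-3))*(√83/5) = (7332 - 29574) + (-9*6*(-3))*(√83/5) = -22242 + (-54*(-3))*(√83/5) = -22242 + 162*(√83/5) = -22242 + 162*√83/5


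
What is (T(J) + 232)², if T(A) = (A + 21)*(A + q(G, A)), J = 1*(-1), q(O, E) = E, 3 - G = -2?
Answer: 36864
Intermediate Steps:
G = 5 (G = 3 - 1*(-2) = 3 + 2 = 5)
J = -1
T(A) = 2*A*(21 + A) (T(A) = (A + 21)*(A + A) = (21 + A)*(2*A) = 2*A*(21 + A))
(T(J) + 232)² = (2*(-1)*(21 - 1) + 232)² = (2*(-1)*20 + 232)² = (-40 + 232)² = 192² = 36864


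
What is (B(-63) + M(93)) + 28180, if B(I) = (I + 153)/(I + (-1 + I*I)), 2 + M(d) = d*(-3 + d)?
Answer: 28544006/781 ≈ 36548.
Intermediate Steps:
M(d) = -2 + d*(-3 + d)
B(I) = (153 + I)/(-1 + I + I**2) (B(I) = (153 + I)/(I + (-1 + I**2)) = (153 + I)/(-1 + I + I**2))
(B(-63) + M(93)) + 28180 = ((153 - 63)/(-1 - 63 + (-63)**2) + (-2 + 93**2 - 3*93)) + 28180 = (90/(-1 - 63 + 3969) + (-2 + 8649 - 279)) + 28180 = (90/3905 + 8368) + 28180 = ((1/3905)*90 + 8368) + 28180 = (18/781 + 8368) + 28180 = 6535426/781 + 28180 = 28544006/781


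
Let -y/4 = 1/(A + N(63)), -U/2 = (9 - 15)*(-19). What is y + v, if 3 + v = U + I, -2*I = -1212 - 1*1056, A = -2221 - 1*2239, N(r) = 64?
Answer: 992398/1099 ≈ 903.00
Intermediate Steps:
A = -4460 (A = -2221 - 2239 = -4460)
I = 1134 (I = -(-1212 - 1*1056)/2 = -(-1212 - 1056)/2 = -½*(-2268) = 1134)
U = -228 (U = -2*(9 - 15)*(-19) = -(-12)*(-19) = -2*114 = -228)
y = 1/1099 (y = -4/(-4460 + 64) = -4/(-4396) = -4*(-1/4396) = 1/1099 ≈ 0.00090992)
v = 903 (v = -3 + (-228 + 1134) = -3 + 906 = 903)
y + v = 1/1099 + 903 = 992398/1099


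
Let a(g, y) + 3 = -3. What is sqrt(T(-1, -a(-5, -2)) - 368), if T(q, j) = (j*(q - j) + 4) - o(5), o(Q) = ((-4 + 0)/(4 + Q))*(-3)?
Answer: I*sqrt(3666)/3 ≈ 20.182*I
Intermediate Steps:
a(g, y) = -6 (a(g, y) = -3 - 3 = -6)
o(Q) = 12/(4 + Q) (o(Q) = -4/(4 + Q)*(-3) = 12/(4 + Q))
T(q, j) = 8/3 + j*(q - j) (T(q, j) = (j*(q - j) + 4) - 12/(4 + 5) = (4 + j*(q - j)) - 12/9 = (4 + j*(q - j)) - 1*4/3 = (4 + j*(q - j)) - 4/3 = 8/3 + j*(q - j))
sqrt(T(-1, -a(-5, -2)) - 368) = sqrt((8/3 - (-1*(-6))**2 - 1*(-6)*(-1)) - 368) = sqrt((8/3 - 1*6**2 + 6*(-1)) - 368) = sqrt((8/3 - 1*36 - 6) - 368) = sqrt((8/3 - 36 - 6) - 368) = sqrt(-118/3 - 368) = sqrt(-1222/3) = I*sqrt(3666)/3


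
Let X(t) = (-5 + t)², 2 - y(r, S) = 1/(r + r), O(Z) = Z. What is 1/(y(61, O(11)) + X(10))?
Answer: 122/3293 ≈ 0.037048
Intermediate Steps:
y(r, S) = 2 - 1/(2*r) (y(r, S) = 2 - 1/(r + r) = 2 - 1/(2*r))
1/(y(61, O(11)) + X(10)) = 1/((2 - ½/61) + (-5 + 10)²) = 1/((2 - ½*1/61) + 5²) = 1/((2 - 1/122) + 25) = 1/(243/122 + 25) = 1/(3293/122) = 122/3293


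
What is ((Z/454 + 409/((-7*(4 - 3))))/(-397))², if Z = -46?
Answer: 8649744016/397950273889 ≈ 0.021736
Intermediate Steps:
((Z/454 + 409/((-7*(4 - 3))))/(-397))² = ((-46/454 + 409/((-7*(4 - 3))))/(-397))² = ((-46*1/454 + 409/((-7*1)))*(-1/397))² = ((-23/227 + 409/(-7))*(-1/397))² = ((-23/227 + 409*(-⅐))*(-1/397))² = ((-23/227 - 409/7)*(-1/397))² = (-93004/1589*(-1/397))² = (93004/630833)² = 8649744016/397950273889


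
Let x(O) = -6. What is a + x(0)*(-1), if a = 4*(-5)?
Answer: -14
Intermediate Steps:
a = -20
a + x(0)*(-1) = -20 - 6*(-1) = -20 + 6 = -14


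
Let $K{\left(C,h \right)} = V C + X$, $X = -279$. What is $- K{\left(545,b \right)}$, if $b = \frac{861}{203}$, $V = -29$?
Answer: $16084$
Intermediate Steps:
$b = \frac{123}{29}$ ($b = 861 \cdot \frac{1}{203} = \frac{123}{29} \approx 4.2414$)
$K{\left(C,h \right)} = -279 - 29 C$ ($K{\left(C,h \right)} = - 29 C - 279 = -279 - 29 C$)
$- K{\left(545,b \right)} = - (-279 - 15805) = \left(-1\right) \left(-16084\right) = 16084$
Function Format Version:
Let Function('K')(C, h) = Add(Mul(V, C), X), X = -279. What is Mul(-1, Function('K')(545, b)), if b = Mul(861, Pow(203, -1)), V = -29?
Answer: 16084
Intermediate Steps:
b = Rational(123, 29) (b = Mul(861, Rational(1, 203)) = Rational(123, 29) ≈ 4.2414)
Function('K')(C, h) = Add(-279, Mul(-29, C)) (Function('K')(C, h) = Add(Mul(-29, C), -279) = Add(-279, Mul(-29, C)))
Mul(-1, Function('K')(545, b)) = Mul(-1, Add(-279, Mul(-29, 545))) = Mul(-1, Add(-279, -15805)) = Mul(-1, -16084) = 16084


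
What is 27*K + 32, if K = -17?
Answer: -427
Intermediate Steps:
27*K + 32 = 27*(-17) + 32 = -459 + 32 = -427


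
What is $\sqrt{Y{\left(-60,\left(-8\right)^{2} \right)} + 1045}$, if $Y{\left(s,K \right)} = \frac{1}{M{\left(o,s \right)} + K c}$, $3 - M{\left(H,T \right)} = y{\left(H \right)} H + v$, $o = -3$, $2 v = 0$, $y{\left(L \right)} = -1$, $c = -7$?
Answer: $\frac{\sqrt{3277113}}{56} \approx 32.326$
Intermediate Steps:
$v = 0$ ($v = \frac{1}{2} \cdot 0 = 0$)
$M{\left(H,T \right)} = 3 + H$ ($M{\left(H,T \right)} = 3 - \left(- H + 0\right) = 3 - - H = 3 + H$)
$Y{\left(s,K \right)} = - \frac{1}{7 K}$ ($Y{\left(s,K \right)} = \frac{1}{\left(3 - 3\right) + K \left(-7\right)} = \frac{1}{0 - 7 K} = \frac{1}{\left(-7\right) K} = - \frac{1}{7 K}$)
$\sqrt{Y{\left(-60,\left(-8\right)^{2} \right)} + 1045} = \sqrt{- \frac{1}{7 \left(-8\right)^{2}} + 1045} = \sqrt{- \frac{1}{7 \cdot 64} + 1045} = \sqrt{\left(- \frac{1}{7}\right) \frac{1}{64} + 1045} = \sqrt{- \frac{1}{448} + 1045} = \sqrt{\frac{468159}{448}} = \frac{\sqrt{3277113}}{56}$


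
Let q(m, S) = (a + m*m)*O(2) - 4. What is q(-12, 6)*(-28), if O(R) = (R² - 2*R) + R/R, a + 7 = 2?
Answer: -3780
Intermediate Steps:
a = -5 (a = -7 + 2 = -5)
O(R) = 1 + R² - 2*R (O(R) = (R² - 2*R) + 1 = 1 + R² - 2*R)
q(m, S) = -9 + m² (q(m, S) = (-5 + m*m)*(1 + 2² - 2*2) - 4 = (-5 + m²)*(1 + 4 - 4) - 4 = (-5 + m²)*1 - 4 = (-5 + m²) - 4 = -9 + m²)
q(-12, 6)*(-28) = (-9 + (-12)²)*(-28) = (-9 + 144)*(-28) = 135*(-28) = -3780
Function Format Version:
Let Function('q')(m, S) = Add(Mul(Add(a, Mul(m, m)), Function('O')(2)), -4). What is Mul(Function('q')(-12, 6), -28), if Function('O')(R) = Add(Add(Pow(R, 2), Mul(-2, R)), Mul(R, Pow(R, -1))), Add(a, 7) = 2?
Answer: -3780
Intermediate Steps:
a = -5 (a = Add(-7, 2) = -5)
Function('O')(R) = Add(1, Pow(R, 2), Mul(-2, R)) (Function('O')(R) = Add(Add(Pow(R, 2), Mul(-2, R)), 1) = Add(1, Pow(R, 2), Mul(-2, R)))
Function('q')(m, S) = Add(-9, Pow(m, 2)) (Function('q')(m, S) = Add(Mul(Add(-5, Mul(m, m)), Add(1, Pow(2, 2), Mul(-2, 2))), -4) = Add(Mul(Add(-5, Pow(m, 2)), Add(1, 4, -4)), -4) = Add(Mul(Add(-5, Pow(m, 2)), 1), -4) = Add(Add(-5, Pow(m, 2)), -4) = Add(-9, Pow(m, 2)))
Mul(Function('q')(-12, 6), -28) = Mul(Add(-9, Pow(-12, 2)), -28) = Mul(Add(-9, 144), -28) = Mul(135, -28) = -3780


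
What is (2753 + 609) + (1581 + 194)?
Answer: 5137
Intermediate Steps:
(2753 + 609) + (1581 + 194) = 3362 + 1775 = 5137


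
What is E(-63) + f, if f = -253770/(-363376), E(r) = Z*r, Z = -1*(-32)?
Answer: -366156123/181688 ≈ -2015.3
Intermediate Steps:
Z = 32
E(r) = 32*r
f = 126885/181688 (f = -253770*(-1/363376) = 126885/181688 ≈ 0.69837)
E(-63) + f = 32*(-63) + 126885/181688 = -2016 + 126885/181688 = -366156123/181688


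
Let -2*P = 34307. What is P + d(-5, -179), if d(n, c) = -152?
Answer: -34611/2 ≈ -17306.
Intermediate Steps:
P = -34307/2 (P = -½*34307 = -34307/2 ≈ -17154.)
P + d(-5, -179) = -34307/2 - 152 = -34611/2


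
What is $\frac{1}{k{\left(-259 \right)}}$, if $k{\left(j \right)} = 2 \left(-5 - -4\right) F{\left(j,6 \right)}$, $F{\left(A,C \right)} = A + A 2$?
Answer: $\frac{1}{1554} \approx 0.0006435$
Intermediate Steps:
$F{\left(A,C \right)} = 3 A$ ($F{\left(A,C \right)} = A + 2 A = 3 A$)
$k{\left(j \right)} = - 6 j$ ($k{\left(j \right)} = 2 \left(-5 - -4\right) 3 j = 2 \left(-5 + 4\right) 3 j = 2 \left(-1\right) 3 j = - 2 \cdot 3 j = - 6 j$)
$\frac{1}{k{\left(-259 \right)}} = \frac{1}{\left(-6\right) \left(-259\right)} = \frac{1}{1554}$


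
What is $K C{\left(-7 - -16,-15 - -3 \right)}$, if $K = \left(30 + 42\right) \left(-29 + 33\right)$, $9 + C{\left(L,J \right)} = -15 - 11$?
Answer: $-10080$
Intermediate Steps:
$C{\left(L,J \right)} = -35$ ($C{\left(L,J \right)} = -9 - 26 = -35$)
$K = 288$ ($K = 72 \cdot 4 = 288$)
$K C{\left(-7 - -16,-15 - -3 \right)} = 288 \left(-35\right) = -10080$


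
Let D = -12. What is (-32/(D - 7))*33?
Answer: 1056/19 ≈ 55.579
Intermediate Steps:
(-32/(D - 7))*33 = (-32/(-12 - 7))*33 = (-32/(-19))*33 = -1/19*(-32)*33 = (32/19)*33 = 1056/19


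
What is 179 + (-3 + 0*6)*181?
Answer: -364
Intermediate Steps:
179 + (-3 + 0*6)*181 = 179 + (-3 + 0)*181 = 179 - 3*181 = 179 - 543 = -364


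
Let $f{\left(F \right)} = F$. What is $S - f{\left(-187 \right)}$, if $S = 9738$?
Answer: $9925$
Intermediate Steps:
$S - f{\left(-187 \right)} = 9738 - -187 = 9738 + 187 = 9925$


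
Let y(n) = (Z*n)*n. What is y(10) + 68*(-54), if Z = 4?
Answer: -3272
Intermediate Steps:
y(n) = 4*n² (y(n) = (4*n)*n = 4*n²)
y(10) + 68*(-54) = 4*10² + 68*(-54) = 4*100 - 3672 = 400 - 3672 = -3272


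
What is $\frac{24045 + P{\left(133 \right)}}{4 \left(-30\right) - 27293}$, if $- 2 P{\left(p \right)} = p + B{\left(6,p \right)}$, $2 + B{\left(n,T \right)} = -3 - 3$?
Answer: $- \frac{47965}{54826} \approx -0.87486$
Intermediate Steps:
$B{\left(n,T \right)} = -8$ ($B{\left(n,T \right)} = -2 - 6 = -8$)
$P{\left(p \right)} = 4 - \frac{p}{2}$ ($P{\left(p \right)} = - \frac{p - 8}{2} = - \frac{-8 + p}{2} = 4 - \frac{p}{2}$)
$\frac{24045 + P{\left(133 \right)}}{4 \left(-30\right) - 27293} = \frac{24045 + \left(4 - \frac{133}{2}\right)}{4 \left(-30\right) - 27293} = \frac{24045 + \left(4 - \frac{133}{2}\right)}{-120 - 27293} = \frac{24045 - \frac{125}{2}}{-27413} = \frac{47965}{2} \left(- \frac{1}{27413}\right) = - \frac{47965}{54826}$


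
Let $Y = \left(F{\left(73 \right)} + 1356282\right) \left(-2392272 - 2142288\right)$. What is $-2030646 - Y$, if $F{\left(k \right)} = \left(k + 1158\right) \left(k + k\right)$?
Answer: $6965118405834$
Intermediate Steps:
$F{\left(k \right)} = 2 k \left(1158 + k\right)$ ($F{\left(k \right)} = \left(1158 + k\right) 2 k = 2 k \left(1158 + k\right)$)
$Y = -6965120436480$ ($Y = \left(2 \cdot 73 \left(1158 + 73\right) + 1356282\right) \left(-2392272 - 2142288\right) = \left(2 \cdot 73 \cdot 1231 + 1356282\right) \left(-4534560\right) = \left(179726 + 1356282\right) \left(-4534560\right) = 1536008 \left(-4534560\right) = -6965120436480$)
$-2030646 - Y = -2030646 - -6965120436480 = -2030646 + 6965120436480 = 6965118405834$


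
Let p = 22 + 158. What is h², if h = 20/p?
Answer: 1/81 ≈ 0.012346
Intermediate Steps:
p = 180
h = ⅑ (h = 20/180 = 20*(1/180) = ⅑ ≈ 0.11111)
h² = (⅑)² = 1/81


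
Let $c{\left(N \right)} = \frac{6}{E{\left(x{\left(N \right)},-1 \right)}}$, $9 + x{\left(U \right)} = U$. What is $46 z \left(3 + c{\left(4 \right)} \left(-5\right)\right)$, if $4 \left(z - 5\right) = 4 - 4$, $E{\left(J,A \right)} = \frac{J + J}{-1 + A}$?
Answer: $-690$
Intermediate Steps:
$x{\left(U \right)} = -9 + U$
$E{\left(J,A \right)} = \frac{2 J}{-1 + A}$
$c{\left(N \right)} = \frac{6}{9 - N}$ ($c{\left(N \right)} = \frac{6}{2 \left(-9 + N\right) \frac{1}{-1 - 1}} = \frac{6}{2 \left(-9 + N\right) \frac{1}{-2}} = \frac{6}{2 \left(-9 + N\right) \left(- \frac{1}{2}\right)} = \frac{6}{9 - N}$)
$z = 5$ ($z = 5 + \frac{4 - 4}{4} = 5 + \frac{1}{4} \cdot 0 = 5 + 0 = 5$)
$46 z \left(3 + c{\left(4 \right)} \left(-5\right)\right) = 46 \cdot 5 \left(3 + - \frac{6}{-9 + 4} \left(-5\right)\right) = 230 \left(3 + - \frac{6}{-5} \left(-5\right)\right) = 230 \left(3 + \left(-6\right) \left(- \frac{1}{5}\right) \left(-5\right)\right) = 230 \left(3 + \frac{6}{5} \left(-5\right)\right) = 230 \left(3 - 6\right) = 230 \left(-3\right) = -690$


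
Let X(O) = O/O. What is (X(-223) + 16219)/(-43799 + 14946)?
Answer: -16220/28853 ≈ -0.56216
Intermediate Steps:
X(O) = 1
(X(-223) + 16219)/(-43799 + 14946) = (1 + 16219)/(-43799 + 14946) = 16220/(-28853) = 16220*(-1/28853) = -16220/28853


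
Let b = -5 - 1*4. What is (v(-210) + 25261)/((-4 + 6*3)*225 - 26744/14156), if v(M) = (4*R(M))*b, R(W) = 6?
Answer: 88634255/11141164 ≈ 7.9556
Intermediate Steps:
b = -9 (b = -5 - 4 = -9)
v(M) = -216 (v(M) = (4*6)*(-9) = 24*(-9) = -216)
(v(-210) + 25261)/((-4 + 6*3)*225 - 26744/14156) = (-216 + 25261)/((-4 + 6*3)*225 - 26744/14156) = 25045/((-4 + 18)*225 - 26744*1/14156) = 25045/(14*225 - 6686/3539) = 25045/(3150 - 6686/3539) = 25045/(11141164/3539) = 25045*(3539/11141164) = 88634255/11141164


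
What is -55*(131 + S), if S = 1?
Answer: -7260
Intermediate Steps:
-55*(131 + S) = -55*(131 + 1) = -55*132 = -7260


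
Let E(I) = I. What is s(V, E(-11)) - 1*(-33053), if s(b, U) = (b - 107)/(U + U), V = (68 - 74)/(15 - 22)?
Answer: 5090905/154 ≈ 33058.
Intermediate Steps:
V = 6/7 (V = -6/(-7) = -6*(-1/7) = 6/7 ≈ 0.85714)
s(b, U) = (-107 + b)/(2*U) (s(b, U) = (-107 + b)/((2*U)) = (-107 + b)*(1/(2*U)) = (-107 + b)/(2*U))
s(V, E(-11)) - 1*(-33053) = (1/2)*(-107 + 6/7)/(-11) - 1*(-33053) = (1/2)*(-1/11)*(-743/7) + 33053 = 743/154 + 33053 = 5090905/154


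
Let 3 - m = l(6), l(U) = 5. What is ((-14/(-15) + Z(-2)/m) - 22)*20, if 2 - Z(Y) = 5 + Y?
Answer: -1234/3 ≈ -411.33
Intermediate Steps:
Z(Y) = -3 - Y (Z(Y) = 2 - (5 + Y) = 2 + (-5 - Y) = -3 - Y)
m = -2 (m = 3 - 1*5 = 3 - 5 = -2)
((-14/(-15) + Z(-2)/m) - 22)*20 = ((-14/(-15) + (-3 - 1*(-2))/(-2)) - 22)*20 = ((-14*(-1/15) + (-3 + 2)*(-½)) - 22)*20 = ((14/15 - 1*(-½)) - 22)*20 = ((14/15 + ½) - 22)*20 = (43/30 - 22)*20 = -617/30*20 = -1234/3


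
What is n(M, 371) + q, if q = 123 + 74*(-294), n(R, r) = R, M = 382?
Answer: -21251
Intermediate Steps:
q = -21633 (q = 123 - 21756 = -21633)
n(M, 371) + q = 382 - 21633 = -21251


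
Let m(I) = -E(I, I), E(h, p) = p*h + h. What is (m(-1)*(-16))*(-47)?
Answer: 0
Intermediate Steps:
E(h, p) = h + h*p (E(h, p) = h*p + h = h + h*p)
m(I) = -I*(1 + I)
(m(-1)*(-16))*(-47) = (-1*(-1)*(1 - 1)*(-16))*(-47) = (-1*(-1)*0*(-16))*(-47) = (0*(-16))*(-47) = 0*(-47) = 0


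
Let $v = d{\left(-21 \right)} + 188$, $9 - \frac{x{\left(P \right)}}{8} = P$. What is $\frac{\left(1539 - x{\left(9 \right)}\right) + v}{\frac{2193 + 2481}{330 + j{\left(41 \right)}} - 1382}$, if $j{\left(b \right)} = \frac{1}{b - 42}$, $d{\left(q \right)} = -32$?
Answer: $- \frac{557655}{450004} \approx -1.2392$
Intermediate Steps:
$x{\left(P \right)} = 72 - 8 P$
$v = 156$ ($v = -32 + 188 = 156$)
$j{\left(b \right)} = \frac{1}{-42 + b}$
$\frac{\left(1539 - x{\left(9 \right)}\right) + v}{\frac{2193 + 2481}{330 + j{\left(41 \right)}} - 1382} = \frac{\left(1539 - \left(72 - 72\right)\right) + 156}{\frac{2193 + 2481}{330 + \frac{1}{-42 + 41}} - 1382} = \frac{\left(1539 - \left(72 - 72\right)\right) + 156}{\frac{4674}{330 + \frac{1}{-1}} - 1382} = \frac{\left(1539 - 0\right) + 156}{\frac{4674}{330 - 1} - 1382} = \frac{\left(1539 + 0\right) + 156}{\frac{4674}{329} - 1382} = \frac{1539 + 156}{4674 \cdot \frac{1}{329} - 1382} = \frac{1695}{\frac{4674}{329} - 1382} = \frac{1695}{- \frac{450004}{329}} = 1695 \left(- \frac{329}{450004}\right) = - \frac{557655}{450004}$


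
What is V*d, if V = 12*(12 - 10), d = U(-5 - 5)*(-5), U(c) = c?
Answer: 1200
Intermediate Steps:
d = 50 (d = (-5 - 5)*(-5) = -10*(-5) = 50)
V = 24 (V = 12*2 = 24)
V*d = 24*50 = 1200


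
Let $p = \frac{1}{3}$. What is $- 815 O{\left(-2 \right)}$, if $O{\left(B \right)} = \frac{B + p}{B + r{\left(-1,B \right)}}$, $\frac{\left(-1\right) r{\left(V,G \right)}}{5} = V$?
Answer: $\frac{4075}{9} \approx 452.78$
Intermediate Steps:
$r{\left(V,G \right)} = - 5 V$
$p = \frac{1}{3} \approx 0.33333$
$O{\left(B \right)} = \frac{\frac{1}{3} + B}{5 + B}$ ($O{\left(B \right)} = \frac{B + \frac{1}{3}}{B - -5} = \frac{\frac{1}{3} + B}{B + 5} = \frac{\frac{1}{3} + B}{5 + B}$)
$- 815 O{\left(-2 \right)} = - 815 \frac{\frac{1}{3} - 2}{5 - 2} = - 815 \cdot \frac{1}{3} \left(- \frac{5}{3}\right) = \left(-815\right) \left(- \frac{5}{9}\right) = \frac{4075}{9}$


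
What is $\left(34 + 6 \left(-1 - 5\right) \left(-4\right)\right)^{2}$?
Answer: $31684$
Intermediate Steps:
$\left(34 + 6 \left(-1 - 5\right) \left(-4\right)\right)^{2} = \left(34 + 6 \left(\left(-6\right) \left(-4\right)\right)\right)^{2} = \left(34 + 6 \cdot 24\right)^{2} = \left(34 + 144\right)^{2} = 178^{2} = 31684$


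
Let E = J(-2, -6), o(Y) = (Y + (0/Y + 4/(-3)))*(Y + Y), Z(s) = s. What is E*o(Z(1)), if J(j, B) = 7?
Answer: -14/3 ≈ -4.6667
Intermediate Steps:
o(Y) = 2*Y*(-4/3 + Y) (o(Y) = (Y + (0 + 4*(-1/3)))*(2*Y) = (Y + (0 - 4/3))*(2*Y) = (Y - 4/3)*(2*Y) = (-4/3 + Y)*(2*Y) = 2*Y*(-4/3 + Y))
E = 7
E*o(Z(1)) = 7*((2/3)*1*(-4 + 3*1)) = 7*((2/3)*1*(-4 + 3)) = 7*((2/3)*1*(-1)) = 7*(-2/3) = -14/3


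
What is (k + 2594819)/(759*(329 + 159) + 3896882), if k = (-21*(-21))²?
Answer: 1394650/2133637 ≈ 0.65365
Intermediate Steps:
k = 194481 (k = 441² = 194481)
(k + 2594819)/(759*(329 + 159) + 3896882) = (194481 + 2594819)/(759*(329 + 159) + 3896882) = 2789300/(759*488 + 3896882) = 2789300/(370392 + 3896882) = 2789300/4267274 = 2789300*(1/4267274) = 1394650/2133637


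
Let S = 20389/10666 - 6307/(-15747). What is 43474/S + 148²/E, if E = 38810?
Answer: 28339076030473156/1507132190645 ≈ 18803.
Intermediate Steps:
S = 388336045/167957502 (S = 20389*(1/10666) - 6307*(-1/15747) = 20389/10666 + 6307/15747 = 388336045/167957502 ≈ 2.3121)
43474/S + 148²/E = 43474/(388336045/167957502) + 148²/38810 = 43474*(167957502/388336045) + 21904*(1/38810) = 7301784441948/388336045 + 10952/19405 = 28339076030473156/1507132190645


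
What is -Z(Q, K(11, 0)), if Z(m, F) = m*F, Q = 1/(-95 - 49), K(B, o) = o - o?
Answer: 0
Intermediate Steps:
K(B, o) = 0
Q = -1/144 (Q = 1/(-144) = -1/144 ≈ -0.0069444)
Z(m, F) = F*m
-Z(Q, K(11, 0)) = -0*(-1)/144 = -1*0 = 0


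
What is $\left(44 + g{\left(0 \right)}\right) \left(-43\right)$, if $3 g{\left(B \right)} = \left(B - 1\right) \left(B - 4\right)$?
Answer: $- \frac{5848}{3} \approx -1949.3$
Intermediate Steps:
$g{\left(B \right)} = \frac{\left(-1 + B\right) \left(-4 + B\right)}{3}$ ($g{\left(B \right)} = \frac{\left(B - 1\right) \left(B - 4\right)}{3} = \frac{\left(-1 + B\right) \left(-4 + B\right)}{3}$)
$\left(44 + g{\left(0 \right)}\right) \left(-43\right) = \left(44 + \left(\frac{4}{3} - 0 + \frac{0^{2}}{3}\right)\right) \left(-43\right) = \left(44 + \left(\frac{4}{3} + 0 + \frac{1}{3} \cdot 0\right)\right) \left(-43\right) = \left(44 + \left(\frac{4}{3} + 0 + 0\right)\right) \left(-43\right) = \left(44 + \frac{4}{3}\right) \left(-43\right) = \frac{136}{3} \left(-43\right) = - \frac{5848}{3}$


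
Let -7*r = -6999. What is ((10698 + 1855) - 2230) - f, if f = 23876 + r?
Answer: -101870/7 ≈ -14553.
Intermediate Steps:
r = 6999/7 (r = -⅐*(-6999) = 6999/7 ≈ 999.86)
f = 174131/7 (f = 23876 + 6999/7 = 174131/7 ≈ 24876.)
((10698 + 1855) - 2230) - f = ((10698 + 1855) - 2230) - 1*174131/7 = (12553 - 2230) - 174131/7 = 10323 - 174131/7 = -101870/7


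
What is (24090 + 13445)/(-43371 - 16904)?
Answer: -7507/12055 ≈ -0.62273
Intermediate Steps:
(24090 + 13445)/(-43371 - 16904) = 37535/(-60275) = 37535*(-1/60275) = -7507/12055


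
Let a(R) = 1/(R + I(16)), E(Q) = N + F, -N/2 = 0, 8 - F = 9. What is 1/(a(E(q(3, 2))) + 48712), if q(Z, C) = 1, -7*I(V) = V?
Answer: 23/1120369 ≈ 2.0529e-5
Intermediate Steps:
F = -1 (F = 8 - 1*9 = 8 - 9 = -1)
N = 0 (N = -2*0 = 0)
I(V) = -V/7
E(Q) = -1 (E(Q) = 0 - 1 = -1)
a(R) = 1/(-16/7 + R) (a(R) = 1/(R - 1/7*16) = 1/(R - 16/7) = 1/(-16/7 + R))
1/(a(E(q(3, 2))) + 48712) = 1/(7/(-16 + 7*(-1)) + 48712) = 1/(7/(-16 - 7) + 48712) = 1/(7/(-23) + 48712) = 1/(7*(-1/23) + 48712) = 1/(-7/23 + 48712) = 1/(1120369/23) = 23/1120369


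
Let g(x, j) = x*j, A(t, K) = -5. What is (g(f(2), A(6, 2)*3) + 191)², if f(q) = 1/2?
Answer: 134689/4 ≈ 33672.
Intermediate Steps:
f(q) = ½
g(x, j) = j*x
(g(f(2), A(6, 2)*3) + 191)² = (-5*3*(½) + 191)² = (-15*½ + 191)² = (-15/2 + 191)² = (367/2)² = 134689/4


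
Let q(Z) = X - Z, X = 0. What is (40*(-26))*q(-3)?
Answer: -3120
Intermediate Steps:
q(Z) = -Z (q(Z) = 0 - Z = -Z)
(40*(-26))*q(-3) = (40*(-26))*(-1*(-3)) = -1040*3 = -3120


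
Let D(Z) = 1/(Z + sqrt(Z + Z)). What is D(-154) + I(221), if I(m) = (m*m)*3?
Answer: 22857587/156 - I*sqrt(77)/12012 ≈ 1.4652e+5 - 0.00073052*I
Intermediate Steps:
D(Z) = 1/(Z + sqrt(2)*sqrt(Z)) (D(Z) = 1/(Z + sqrt(2*Z)) = 1/(Z + sqrt(2)*sqrt(Z)))
I(m) = 3*m**2 (I(m) = m**2*3 = 3*m**2)
D(-154) + I(221) = 1/(-154 + sqrt(2)*sqrt(-154)) + 3*221**2 = 1/(-154 + sqrt(2)*(I*sqrt(154))) + 3*48841 = 1/(-154 + 2*I*sqrt(77)) + 146523 = 146523 + 1/(-154 + 2*I*sqrt(77))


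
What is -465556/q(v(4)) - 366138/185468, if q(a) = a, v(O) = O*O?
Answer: -5396974901/185468 ≈ -29099.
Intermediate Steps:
v(O) = O**2
-465556/q(v(4)) - 366138/185468 = -465556/(4**2) - 366138/185468 = -465556/16 - 366138*1/185468 = -465556*1/16 - 183069/92734 = -116389/4 - 183069/92734 = -5396974901/185468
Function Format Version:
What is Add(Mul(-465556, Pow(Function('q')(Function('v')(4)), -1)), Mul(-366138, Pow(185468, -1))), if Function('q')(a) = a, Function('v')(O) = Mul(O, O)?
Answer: Rational(-5396974901, 185468) ≈ -29099.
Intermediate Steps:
Function('v')(O) = Pow(O, 2)
Add(Mul(-465556, Pow(Function('q')(Function('v')(4)), -1)), Mul(-366138, Pow(185468, -1))) = Add(Mul(-465556, Pow(Pow(4, 2), -1)), Mul(-366138, Pow(185468, -1))) = Add(Mul(-465556, Pow(16, -1)), Mul(-366138, Rational(1, 185468))) = Add(Mul(-465556, Rational(1, 16)), Rational(-183069, 92734)) = Add(Rational(-116389, 4), Rational(-183069, 92734)) = Rational(-5396974901, 185468)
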